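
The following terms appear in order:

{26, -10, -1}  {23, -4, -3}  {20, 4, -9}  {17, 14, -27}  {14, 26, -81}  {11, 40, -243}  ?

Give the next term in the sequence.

First entry: −3 each step; 26, 23, 20, 17, 14, 11 → 8.
Second entry goes -10, -4, 4, 14, 26, 40 → 56 (differences are 6, 8, 10, … (increasing by 2 each time)).
Third entry — ×3 each step: -1, -3, -9, -27, -81, -243 → -729.
Putting it together: {8, 56, -729}.

{8, 56, -729}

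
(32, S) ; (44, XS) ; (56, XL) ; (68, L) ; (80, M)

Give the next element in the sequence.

(92, S)

For the first slot, +12 each step: 32, 44, 56, 68, 80 → 92.
Size: runs backward through clothing sizes XS→XL; S, XS, XL, L, M → S.
Combining the parts gives (92, S).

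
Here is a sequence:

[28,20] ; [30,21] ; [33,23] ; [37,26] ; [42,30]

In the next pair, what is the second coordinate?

35

Second coordinate: differences are 1, 2, 3, … (increasing by 1 each time), so 20, 21, 23, 26, 30 → 35.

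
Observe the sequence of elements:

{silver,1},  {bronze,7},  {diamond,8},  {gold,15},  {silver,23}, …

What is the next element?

Rank: repeats silver → bronze → diamond → gold; silver, bronze, diamond, gold, silver → bronze.
Second value goes 1, 7, 8, 15, 23 → 38 (each term is the sum of the two before it).
Putting it together: {bronze,38}.

{bronze,38}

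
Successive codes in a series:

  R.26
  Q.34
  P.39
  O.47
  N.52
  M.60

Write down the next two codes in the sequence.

L.65 then K.73

For the letter, letters move back 1 place in the alphabet: R, Q, P, O, N, M → L → K.
For the second component, alternating steps +8, +5, +8, +5, …: 26, 34, 39, 47, 52, 60 → 65 → 73.
So the next two codes are L.65 and K.73.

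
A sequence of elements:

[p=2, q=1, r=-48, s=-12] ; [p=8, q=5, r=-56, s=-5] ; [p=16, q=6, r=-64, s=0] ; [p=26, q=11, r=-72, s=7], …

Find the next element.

P: 2, 8, 16, 26 → 38 (differences are 6, 8, 10, … (increasing by 2 each time)).
Q: each term is the sum of the two before it, so 1, 5, 6, 11 → 17.
R: −8 each step, so -48, -56, -64, -72 → -80.
S: alternating steps +7, +5, +7, +5, …; -12, -5, 0, 7 → 12.
So the next element is [p=38, q=17, r=-80, s=12].

[p=38, q=17, r=-80, s=12]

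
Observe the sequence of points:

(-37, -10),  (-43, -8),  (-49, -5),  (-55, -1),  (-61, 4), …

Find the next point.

For the first entry, −6 each step: -37, -43, -49, -55, -61 → -67.
Second entry: differences are 2, 3, 4, … (increasing by 1 each time), so -10, -8, -5, -1, 4 → 10.
Putting it together: (-67, 10).

(-67, 10)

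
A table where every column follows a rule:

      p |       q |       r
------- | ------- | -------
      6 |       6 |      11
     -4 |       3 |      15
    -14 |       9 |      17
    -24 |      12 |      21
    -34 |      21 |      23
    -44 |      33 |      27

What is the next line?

-54  54  29

Column p — −10 each step: 6, -4, -14, -24, -34, -44 → -54.
Column q — each term is the sum of the two before it: 6, 3, 9, 12, 21, 33 → 54.
Column r goes 11, 15, 17, 21, 23, 27 → 29 (alternating steps +4, +2, +4, +2, …).
Combining the parts gives -54  54  29.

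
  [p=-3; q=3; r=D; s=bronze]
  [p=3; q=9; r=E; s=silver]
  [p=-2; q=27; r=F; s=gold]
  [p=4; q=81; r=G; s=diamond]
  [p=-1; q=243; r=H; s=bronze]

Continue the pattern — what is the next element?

[p=5; q=729; r=I; s=silver]

P: alternating steps +6, −5, +6, −5, …; -3, 3, -2, 4, -1 → 5.
Q: ×3 each step, so 3, 9, 27, 81, 243 → 729.
For the r, letters move forward 1 place in the alphabet: D, E, F, G, H → I.
S goes bronze, silver, gold, diamond, bronze → silver (repeats bronze → silver → gold → diamond).
So the next element is [p=5; q=729; r=I; s=silver].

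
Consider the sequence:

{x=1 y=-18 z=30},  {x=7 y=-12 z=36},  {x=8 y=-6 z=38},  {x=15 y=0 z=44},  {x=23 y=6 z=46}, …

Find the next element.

{x=38 y=12 z=52}

X goes 1, 7, 8, 15, 23 → 38 (each term is the sum of the two before it).
Y: +6 each step, so -18, -12, -6, 0, 6 → 12.
Z: alternating steps +6, +2, +6, +2, …, so 30, 36, 38, 44, 46 → 52.
Putting it together: {x=38 y=12 z=52}.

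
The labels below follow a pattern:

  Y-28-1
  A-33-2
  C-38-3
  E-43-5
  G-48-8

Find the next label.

I-53-13

Letter: letters move forward 2 places in the alphabet, wrapping Z→A, so Y, A, C, E, G → I.
Second component — +5 each step: 28, 33, 38, 43, 48 → 53.
For the third component, each term is the sum of the two before it: 1, 2, 3, 5, 8 → 13.
Putting it together: I-53-13.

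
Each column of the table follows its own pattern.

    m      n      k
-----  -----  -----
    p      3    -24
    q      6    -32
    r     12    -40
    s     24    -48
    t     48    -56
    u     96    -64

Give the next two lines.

Column m — letters move forward 1 place in the alphabet: p, q, r, s, t, u → v → w.
Column n goes 3, 6, 12, 24, 48, 96 → 192 → 384 (×2 each step).
Column k — −8 each step: -24, -32, -40, -48, -56, -64 → -72 → -80.
Putting the parts together: v  192  -72 and then w  384  -80.

v  192  -72; w  384  -80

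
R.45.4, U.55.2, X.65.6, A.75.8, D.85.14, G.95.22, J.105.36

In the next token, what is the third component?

Third component — each term is the sum of the two before it: 4, 2, 6, 8, 14, 22, 36 → 58.

58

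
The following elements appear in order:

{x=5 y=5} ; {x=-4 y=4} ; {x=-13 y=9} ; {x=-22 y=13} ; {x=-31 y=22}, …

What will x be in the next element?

X goes 5, -4, -13, -22, -31 → -40 (−9 each step).

-40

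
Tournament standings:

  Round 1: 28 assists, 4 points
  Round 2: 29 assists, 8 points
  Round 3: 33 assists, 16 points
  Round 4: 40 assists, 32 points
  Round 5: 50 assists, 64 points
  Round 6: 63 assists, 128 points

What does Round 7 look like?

Assists: differences are 1, 4, 7, … (increasing by 3 each time), so 28, 29, 33, 40, 50, 63 → 79.
Points: ×2 each step, so 4, 8, 16, 32, 64, 128 → 256.
Combining the parts gives 79 assists, 256 points.

79 assists, 256 points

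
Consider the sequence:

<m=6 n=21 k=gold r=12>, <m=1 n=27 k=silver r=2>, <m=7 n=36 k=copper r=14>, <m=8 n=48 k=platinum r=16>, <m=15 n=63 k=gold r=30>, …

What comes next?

M goes 6, 1, 7, 8, 15 → 23 (each term is the sum of the two before it).
N goes 21, 27, 36, 48, 63 → 81 (differences are 6, 9, 12, … (increasing by 3 each time)).
K: repeats gold → silver → copper → platinum, so gold, silver, copper, platinum, gold → silver.
R: always 2 × the m, so 12, 2, 14, 16, 30 → 46.
Combining the parts gives <m=23 n=81 k=silver r=46>.

<m=23 n=81 k=silver r=46>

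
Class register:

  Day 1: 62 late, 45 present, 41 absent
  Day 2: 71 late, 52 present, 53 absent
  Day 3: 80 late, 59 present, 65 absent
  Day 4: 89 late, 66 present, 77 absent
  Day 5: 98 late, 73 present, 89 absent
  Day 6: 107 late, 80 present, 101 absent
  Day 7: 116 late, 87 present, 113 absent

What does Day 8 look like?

125 late, 94 present, 125 absent

For the late, +9 each step: 62, 71, 80, 89, 98, 107, 116 → 125.
Present: +7 each step; 45, 52, 59, 66, 73, 80, 87 → 94.
For the absent, +12 each step: 41, 53, 65, 77, 89, 101, 113 → 125.
Putting it together: 125 late, 94 present, 125 absent.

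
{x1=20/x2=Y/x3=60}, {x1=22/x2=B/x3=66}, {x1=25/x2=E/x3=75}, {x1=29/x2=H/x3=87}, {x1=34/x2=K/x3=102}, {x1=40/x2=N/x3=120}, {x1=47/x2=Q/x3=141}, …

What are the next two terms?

X1: 20, 22, 25, 29, 34, 40, 47 → 55 → 64 (differences are 2, 3, 4, … (increasing by 1 each time)).
X2: letters move forward 3 places in the alphabet, wrapping Z→A, so Y, B, E, H, K, N, Q → T → W.
X3: 60, 66, 75, 87, 102, 120, 141 → 165 → 192 (always 3 × the x1).
Putting the parts together: {x1=55/x2=T/x3=165} and then {x1=64/x2=W/x3=192}.

{x1=55/x2=T/x3=165}, {x1=64/x2=W/x3=192}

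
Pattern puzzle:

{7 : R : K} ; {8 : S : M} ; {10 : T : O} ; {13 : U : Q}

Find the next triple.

{17 : V : S}

First entry — differences are 1, 2, 3, … (increasing by 1 each time): 7, 8, 10, 13 → 17.
First letter: letters move forward 1 place in the alphabet; R, S, T, U → V.
Second letter: letters move forward 2 places in the alphabet; K, M, O, Q → S.
Combining the parts gives {17 : V : S}.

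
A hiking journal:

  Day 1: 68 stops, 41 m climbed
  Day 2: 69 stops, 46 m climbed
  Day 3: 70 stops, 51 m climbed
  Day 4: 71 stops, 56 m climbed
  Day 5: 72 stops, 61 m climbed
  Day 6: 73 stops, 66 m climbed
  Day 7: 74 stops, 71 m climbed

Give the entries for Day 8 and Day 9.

Stops: +1 each step, so 68, 69, 70, 71, 72, 73, 74 → 75 → 76.
M climbed: +5 each step, so 41, 46, 51, 56, 61, 66, 71 → 76 → 81.
So the next two records are 75 stops, 76 m climbed and 76 stops, 81 m climbed.

75 stops, 76 m climbed; 76 stops, 81 m climbed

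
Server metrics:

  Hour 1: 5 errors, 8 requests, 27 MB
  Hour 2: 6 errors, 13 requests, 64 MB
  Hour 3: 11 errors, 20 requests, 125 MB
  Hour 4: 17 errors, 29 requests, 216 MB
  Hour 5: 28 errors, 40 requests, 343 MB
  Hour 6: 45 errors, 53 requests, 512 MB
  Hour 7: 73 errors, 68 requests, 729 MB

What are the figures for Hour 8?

118 errors, 85 requests, 1000 MB

Errors goes 5, 6, 11, 17, 28, 45, 73 → 118 (each term is the sum of the two before it).
Requests goes 8, 13, 20, 29, 40, 53, 68 → 85 (differences are 5, 7, 9, … (increasing by 2 each time)).
For the MB, perfect cubes: 3³, 4³, 5³, …: 27, 64, 125, 216, 343, 512, 729 → 1000.
Putting it together: 118 errors, 85 requests, 1000 MB.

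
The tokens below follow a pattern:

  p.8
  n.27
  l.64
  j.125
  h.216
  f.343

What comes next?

Letter: letters move back 2 places in the alphabet, so p, n, l, j, h, f → d.
For the second component, perfect cubes: 2³, 3³, 4³, …: 8, 27, 64, 125, 216, 343 → 512.
So the next token is d.512.

d.512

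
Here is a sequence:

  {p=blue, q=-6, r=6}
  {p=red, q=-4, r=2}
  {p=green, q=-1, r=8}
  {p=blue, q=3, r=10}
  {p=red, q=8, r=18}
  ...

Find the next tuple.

{p=green, q=14, r=28}

P: repeats blue → red → green, so blue, red, green, blue, red → green.
Q: differences are 2, 3, 4, … (increasing by 1 each time), so -6, -4, -1, 3, 8 → 14.
For the r, each term is the sum of the two before it: 6, 2, 8, 10, 18 → 28.
So the next tuple is {p=green, q=14, r=28}.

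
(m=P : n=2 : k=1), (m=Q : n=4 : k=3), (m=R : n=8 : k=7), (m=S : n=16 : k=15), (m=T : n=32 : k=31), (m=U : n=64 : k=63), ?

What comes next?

M goes P, Q, R, S, T, U → V (letters move forward 1 place in the alphabet).
N: ×2 each step; 2, 4, 8, 16, 32, 64 → 128.
K: always 1 less than the n; 1, 3, 7, 15, 31, 63 → 127.
Combining the parts gives (m=V : n=128 : k=127).

(m=V : n=128 : k=127)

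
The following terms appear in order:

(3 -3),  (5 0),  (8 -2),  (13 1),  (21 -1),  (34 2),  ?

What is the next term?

First part: 3, 5, 8, 13, 21, 34 → 55 (each term is the sum of the two before it).
Second part: alternating steps +3, −2, +3, −2, …, so -3, 0, -2, 1, -1, 2 → 0.
So the next term is (55 0).

(55 0)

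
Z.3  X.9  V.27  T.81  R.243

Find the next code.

Letter: letters move back 2 places in the alphabet; Z, X, V, T, R → P.
For the second component, ×3 each step: 3, 9, 27, 81, 243 → 729.
So the next code is P.729.

P.729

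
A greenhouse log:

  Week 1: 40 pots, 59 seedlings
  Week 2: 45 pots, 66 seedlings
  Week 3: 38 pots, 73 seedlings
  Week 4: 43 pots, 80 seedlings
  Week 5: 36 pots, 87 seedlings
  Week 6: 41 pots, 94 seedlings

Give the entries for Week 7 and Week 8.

34 pots, 101 seedlings; 39 pots, 108 seedlings

Pots — alternating steps +5, −7, +5, −7, …: 40, 45, 38, 43, 36, 41 → 34 → 39.
Seedlings — +7 each step: 59, 66, 73, 80, 87, 94 → 101 → 108.
So the next two rows are 34 pots, 101 seedlings and 39 pots, 108 seedlings.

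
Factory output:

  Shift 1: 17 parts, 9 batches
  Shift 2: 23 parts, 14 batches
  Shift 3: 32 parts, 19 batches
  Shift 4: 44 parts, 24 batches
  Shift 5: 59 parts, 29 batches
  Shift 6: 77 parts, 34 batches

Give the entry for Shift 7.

For the parts, differences are 6, 9, 12, … (increasing by 3 each time): 17, 23, 32, 44, 59, 77 → 98.
Batches: +5 each step, so 9, 14, 19, 24, 29, 34 → 39.
So the next row is 98 parts, 39 batches.

98 parts, 39 batches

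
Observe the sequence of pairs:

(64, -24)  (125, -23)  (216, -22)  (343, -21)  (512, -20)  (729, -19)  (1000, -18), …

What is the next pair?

First entry: perfect cubes: 4³, 5³, 6³, …; 64, 125, 216, 343, 512, 729, 1000 → 1331.
For the second entry, +1 each step: -24, -23, -22, -21, -20, -19, -18 → -17.
So the next pair is (1331, -17).

(1331, -17)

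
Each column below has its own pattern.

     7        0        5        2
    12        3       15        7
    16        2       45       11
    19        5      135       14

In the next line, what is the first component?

21

First component: differences are 5, 4, 3, … (decreasing by 1 each time); 7, 12, 16, 19 → 21.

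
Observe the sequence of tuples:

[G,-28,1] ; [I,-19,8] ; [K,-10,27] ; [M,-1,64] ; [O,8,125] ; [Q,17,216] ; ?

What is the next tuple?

[S,26,343]

Letter: G, I, K, M, O, Q → S (letters move forward 2 places in the alphabet).
For the second coordinate, +9 each step: -28, -19, -10, -1, 8, 17 → 26.
For the third coordinate, perfect cubes: 1³, 2³, 3³, …: 1, 8, 27, 64, 125, 216 → 343.
So the next tuple is [S,26,343].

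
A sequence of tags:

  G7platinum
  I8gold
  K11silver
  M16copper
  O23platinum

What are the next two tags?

Letter goes G, I, K, M, O → Q → S (letters move forward 2 places in the alphabet).
Second component goes 7, 8, 11, 16, 23 → 32 → 43 (differences are 1, 3, 5, … (increasing by 2 each time)).
Metal: repeats platinum → gold → silver → copper; platinum, gold, silver, copper, platinum → gold → silver.
So the next two tags are Q32gold and S43silver.

Q32gold then S43silver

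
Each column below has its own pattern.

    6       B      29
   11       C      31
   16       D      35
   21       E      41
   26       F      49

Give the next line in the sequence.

31  G  59

First component: +5 each step, so 6, 11, 16, 21, 26 → 31.
Letter: B, C, D, E, F → G (letters move forward 1 place in the alphabet).
Third component goes 29, 31, 35, 41, 49 → 59 (differences are 2, 4, 6, … (increasing by 2 each time)).
So the next line is 31  G  59.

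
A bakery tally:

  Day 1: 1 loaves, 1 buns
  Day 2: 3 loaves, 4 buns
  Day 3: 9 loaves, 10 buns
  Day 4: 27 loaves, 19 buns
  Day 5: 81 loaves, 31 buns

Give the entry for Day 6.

243 loaves, 46 buns

For the loaves, ×3 each step: 1, 3, 9, 27, 81 → 243.
Buns: differences are 3, 6, 9, … (increasing by 3 each time); 1, 4, 10, 19, 31 → 46.
So the next line is 243 loaves, 46 buns.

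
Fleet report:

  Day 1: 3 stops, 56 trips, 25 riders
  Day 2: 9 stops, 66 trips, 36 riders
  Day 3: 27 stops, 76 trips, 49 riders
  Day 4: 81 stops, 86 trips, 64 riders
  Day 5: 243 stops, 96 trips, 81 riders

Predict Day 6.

Stops goes 3, 9, 27, 81, 243 → 729 (×3 each step).
Trips — +10 each step: 56, 66, 76, 86, 96 → 106.
Riders — perfect squares: 5², 6², 7², …: 25, 36, 49, 64, 81 → 100.
Combining the parts gives 729 stops, 106 trips, 100 riders.

729 stops, 106 trips, 100 riders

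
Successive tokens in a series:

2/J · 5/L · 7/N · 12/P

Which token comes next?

First component — each term is the sum of the two before it: 2, 5, 7, 12 → 19.
For the letter, letters move forward 2 places in the alphabet: J, L, N, P → R.
So the next token is 19/R.

19/R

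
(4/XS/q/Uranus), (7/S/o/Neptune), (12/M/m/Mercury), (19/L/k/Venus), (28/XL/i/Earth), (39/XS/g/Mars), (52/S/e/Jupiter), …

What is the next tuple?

First entry: differences are 3, 5, 7, … (increasing by 2 each time), so 4, 7, 12, 19, 28, 39, 52 → 67.
For the size, repeats XS → S → M → L → XL: XS, S, M, L, XL, XS, S → M.
For the letter, letters move back 2 places in the alphabet: q, o, m, k, i, g, e → c.
Planet: runs through the planets Mercury→Neptune; Uranus, Neptune, Mercury, Venus, Earth, Mars, Jupiter → Saturn.
Combining the parts gives (67/M/c/Saturn).

(67/M/c/Saturn)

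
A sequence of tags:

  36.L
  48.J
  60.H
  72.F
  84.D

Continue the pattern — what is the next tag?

First component: 36, 48, 60, 72, 84 → 96 (+12 each step).
For the letter, letters move back 2 places in the alphabet: L, J, H, F, D → B.
Putting it together: 96.B.

96.B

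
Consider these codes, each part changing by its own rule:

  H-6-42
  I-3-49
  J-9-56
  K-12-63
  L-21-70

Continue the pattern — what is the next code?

M-33-77

Letter: letters move forward 1 place in the alphabet; H, I, J, K, L → M.
Second component: 6, 3, 9, 12, 21 → 33 (each term is the sum of the two before it).
Third component: +7 each step, so 42, 49, 56, 63, 70 → 77.
Putting it together: M-33-77.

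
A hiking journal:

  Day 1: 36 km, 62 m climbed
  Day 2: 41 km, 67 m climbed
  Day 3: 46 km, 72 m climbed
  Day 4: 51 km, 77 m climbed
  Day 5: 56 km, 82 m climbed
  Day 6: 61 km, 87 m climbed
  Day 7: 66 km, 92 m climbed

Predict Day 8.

71 km, 97 m climbed

Km: +5 each step; 36, 41, 46, 51, 56, 61, 66 → 71.
M climbed: +5 each step, so 62, 67, 72, 77, 82, 87, 92 → 97.
Combining the parts gives 71 km, 97 m climbed.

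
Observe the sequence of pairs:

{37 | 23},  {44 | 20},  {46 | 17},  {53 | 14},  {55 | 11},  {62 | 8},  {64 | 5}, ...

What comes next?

For the first component, alternating steps +7, +2, +7, +2, …: 37, 44, 46, 53, 55, 62, 64 → 71.
Second component: −3 each step; 23, 20, 17, 14, 11, 8, 5 → 2.
So the next pair is {71 | 2}.

{71 | 2}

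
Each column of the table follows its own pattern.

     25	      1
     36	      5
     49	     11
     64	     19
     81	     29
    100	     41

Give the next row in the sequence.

121  55

For the first component, perfect squares: 5², 6², 7², …: 25, 36, 49, 64, 81, 100 → 121.
For the second component, differences are 4, 6, 8, … (increasing by 2 each time): 1, 5, 11, 19, 29, 41 → 55.
Combining the parts gives 121  55.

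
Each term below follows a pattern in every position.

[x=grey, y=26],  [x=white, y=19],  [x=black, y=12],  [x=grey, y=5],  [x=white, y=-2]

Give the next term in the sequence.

X: repeats grey → white → black; grey, white, black, grey, white → black.
For the y, −7 each step: 26, 19, 12, 5, -2 → -9.
Putting it together: [x=black, y=-9].

[x=black, y=-9]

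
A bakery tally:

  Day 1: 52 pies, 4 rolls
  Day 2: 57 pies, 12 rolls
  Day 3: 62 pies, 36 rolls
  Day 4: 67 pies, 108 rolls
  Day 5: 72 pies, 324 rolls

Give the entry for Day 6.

77 pies, 972 rolls

For the pies, +5 each step: 52, 57, 62, 67, 72 → 77.
Rolls goes 4, 12, 36, 108, 324 → 972 (×3 each step).
Putting it together: 77 pies, 972 rolls.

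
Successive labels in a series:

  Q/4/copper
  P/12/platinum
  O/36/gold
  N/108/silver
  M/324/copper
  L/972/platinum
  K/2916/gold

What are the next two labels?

Letter: letters move back 1 place in the alphabet; Q, P, O, N, M, L, K → J → I.
Second component: ×3 each step; 4, 12, 36, 108, 324, 972, 2916 → 8748 → 26244.
Metal: copper, platinum, gold, silver, copper, platinum, gold → silver → copper (repeats copper → platinum → gold → silver).
So the next two labels are J/8748/silver and I/26244/copper.

J/8748/silver then I/26244/copper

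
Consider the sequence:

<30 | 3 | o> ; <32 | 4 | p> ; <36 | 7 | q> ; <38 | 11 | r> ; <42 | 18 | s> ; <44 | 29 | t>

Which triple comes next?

First value: 30, 32, 36, 38, 42, 44 → 48 (alternating steps +2, +4, +2, +4, …).
Second value: each term is the sum of the two before it; 3, 4, 7, 11, 18, 29 → 47.
Letter — letters move forward 1 place in the alphabet: o, p, q, r, s, t → u.
Putting it together: <48 | 47 | u>.

<48 | 47 | u>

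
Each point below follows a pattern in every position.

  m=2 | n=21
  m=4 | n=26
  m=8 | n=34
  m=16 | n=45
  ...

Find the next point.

M: ×2 each step, so 2, 4, 8, 16 → 32.
N: differences are 5, 8, 11, … (increasing by 3 each time), so 21, 26, 34, 45 → 59.
Putting it together: m=32 | n=59.

m=32 | n=59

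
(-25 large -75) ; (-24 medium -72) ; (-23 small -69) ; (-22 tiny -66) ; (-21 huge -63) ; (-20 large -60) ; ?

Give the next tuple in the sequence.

First slot — +1 each step: -25, -24, -23, -22, -21, -20 → -19.
Size goes large, medium, small, tiny, huge, large → medium (repeats large → medium → small → tiny → huge).
Third slot — always 3 × the first slot: -75, -72, -69, -66, -63, -60 → -57.
So the next tuple is (-19 medium -57).

(-19 medium -57)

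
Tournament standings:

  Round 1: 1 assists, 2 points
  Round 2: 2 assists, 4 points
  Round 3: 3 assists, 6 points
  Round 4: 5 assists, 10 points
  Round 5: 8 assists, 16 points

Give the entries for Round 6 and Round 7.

13 assists, 26 points; 21 assists, 42 points

Assists: 1, 2, 3, 5, 8 → 13 → 21 (each term is the sum of the two before it).
Points: 2, 4, 6, 10, 16 → 26 → 42 (always 2 × the assists).
Putting the parts together: 13 assists, 26 points and then 21 assists, 42 points.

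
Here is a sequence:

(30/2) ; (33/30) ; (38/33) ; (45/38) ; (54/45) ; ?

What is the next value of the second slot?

For the first slot, differences are 3, 5, 7, … (increasing by 2 each time): 30, 33, 38, 45, 54 → 65.
Second slot: always the previous value of the first slot; 2, 30, 33, 38, 45 → 54.

54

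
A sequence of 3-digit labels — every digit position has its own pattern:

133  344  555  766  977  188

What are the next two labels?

399 then 500

First digit: +2 each step, mod 10, so 1, 3, 5, 7, 9, 1 → 3 → 5.
Second digit — +1 each step, mod 10: 3, 4, 5, 6, 7, 8 → 9 → 0.
Third digit: +1 each step, mod 10, so 3, 4, 5, 6, 7, 8 → 9 → 0.
So the next two labels are 399 and 500.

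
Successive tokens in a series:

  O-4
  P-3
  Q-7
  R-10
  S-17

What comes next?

Letter goes O, P, Q, R, S → T (letters move forward 1 place in the alphabet).
Second component: each term is the sum of the two before it, so 4, 3, 7, 10, 17 → 27.
Combining the parts gives T-27.

T-27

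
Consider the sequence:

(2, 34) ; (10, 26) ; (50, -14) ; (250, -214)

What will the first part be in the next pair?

1250

First part: 2, 10, 50, 250 → 1250 (×5 each step).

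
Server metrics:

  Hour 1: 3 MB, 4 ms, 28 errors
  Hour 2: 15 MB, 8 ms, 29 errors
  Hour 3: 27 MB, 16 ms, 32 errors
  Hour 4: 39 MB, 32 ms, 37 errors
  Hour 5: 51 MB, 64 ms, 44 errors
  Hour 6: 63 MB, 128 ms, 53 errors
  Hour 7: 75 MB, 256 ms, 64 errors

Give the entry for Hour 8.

MB: +12 each step, so 3, 15, 27, 39, 51, 63, 75 → 87.
Ms: 4, 8, 16, 32, 64, 128, 256 → 512 (×2 each step).
Errors: 28, 29, 32, 37, 44, 53, 64 → 77 (differences are 1, 3, 5, … (increasing by 2 each time)).
Combining the parts gives 87 MB, 512 ms, 77 errors.

87 MB, 512 ms, 77 errors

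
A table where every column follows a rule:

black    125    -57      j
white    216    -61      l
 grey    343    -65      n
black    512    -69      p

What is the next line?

Shade: repeats black → white → grey, so black, white, grey, black → white.
Second component — perfect cubes: 5³, 6³, 7³, …: 125, 216, 343, 512 → 729.
Third component: −4 each step; -57, -61, -65, -69 → -73.
Letter goes j, l, n, p → r (letters move forward 2 places in the alphabet).
So the next line is white  729  -73  r.

white  729  -73  r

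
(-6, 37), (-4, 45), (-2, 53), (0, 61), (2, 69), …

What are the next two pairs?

(4, 77), (6, 85)

For the first coordinate, +2 each step: -6, -4, -2, 0, 2 → 4 → 6.
Second coordinate goes 37, 45, 53, 61, 69 → 77 → 85 (+8 each step).
Putting the parts together: (4, 77) and then (6, 85).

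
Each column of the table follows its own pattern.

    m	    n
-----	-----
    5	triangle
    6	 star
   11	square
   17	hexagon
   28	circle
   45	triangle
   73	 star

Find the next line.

118  square

For the column m, each term is the sum of the two before it: 5, 6, 11, 17, 28, 45, 73 → 118.
Column n: repeats triangle → star → square → hexagon → circle; triangle, star, square, hexagon, circle, triangle, star → square.
Combining the parts gives 118  square.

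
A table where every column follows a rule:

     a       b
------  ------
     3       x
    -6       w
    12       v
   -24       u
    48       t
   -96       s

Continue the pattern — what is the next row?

Column a: ×(-2) each step, so 3, -6, 12, -24, 48, -96 → 192.
Column b goes x, w, v, u, t, s → r (letters move back 1 place in the alphabet).
So the next row is 192  r.

192  r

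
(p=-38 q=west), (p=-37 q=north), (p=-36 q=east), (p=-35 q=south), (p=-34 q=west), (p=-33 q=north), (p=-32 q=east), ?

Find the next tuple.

P: -38, -37, -36, -35, -34, -33, -32 → -31 (+1 each step).
Q: repeats west → north → east → south, so west, north, east, south, west, north, east → south.
Combining the parts gives (p=-31 q=south).

(p=-31 q=south)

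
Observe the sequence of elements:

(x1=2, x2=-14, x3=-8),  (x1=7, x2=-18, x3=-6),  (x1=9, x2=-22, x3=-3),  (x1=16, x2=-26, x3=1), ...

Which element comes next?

X1: each term is the sum of the two before it, so 2, 7, 9, 16 → 25.
X2 — −4 each step: -14, -18, -22, -26 → -30.
X3: differences are 2, 3, 4, … (increasing by 1 each time); -8, -6, -3, 1 → 6.
Combining the parts gives (x1=25, x2=-30, x3=6).

(x1=25, x2=-30, x3=6)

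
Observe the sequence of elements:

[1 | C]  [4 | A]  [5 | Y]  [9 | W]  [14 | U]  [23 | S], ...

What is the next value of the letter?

Q

Letter: C, A, Y, W, U, S → Q (letters move back 2 places in the alphabet, wrapping A→Z).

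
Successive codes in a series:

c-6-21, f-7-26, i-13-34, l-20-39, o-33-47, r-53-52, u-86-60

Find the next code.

x-139-65

For the letter, letters move forward 3 places in the alphabet: c, f, i, l, o, r, u → x.
For the second component, each term is the sum of the two before it: 6, 7, 13, 20, 33, 53, 86 → 139.
Third component: alternating steps +5, +8, +5, +8, …, so 21, 26, 34, 39, 47, 52, 60 → 65.
Putting it together: x-139-65.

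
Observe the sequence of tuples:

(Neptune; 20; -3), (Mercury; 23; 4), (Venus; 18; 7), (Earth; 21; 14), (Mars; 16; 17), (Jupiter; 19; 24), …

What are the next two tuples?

Planet — runs through the planets Mercury→Neptune: Neptune, Mercury, Venus, Earth, Mars, Jupiter → Saturn → Uranus.
Second coordinate: alternating steps +3, −5, +3, −5, …, so 20, 23, 18, 21, 16, 19 → 14 → 17.
Third coordinate: -3, 4, 7, 14, 17, 24 → 27 → 34 (alternating steps +7, +3, +7, +3, …).
Putting the parts together: (Saturn; 14; 27) and then (Uranus; 17; 34).

(Saturn; 14; 27), (Uranus; 17; 34)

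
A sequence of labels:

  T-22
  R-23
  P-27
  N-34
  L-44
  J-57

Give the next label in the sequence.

H-73

Letter goes T, R, P, N, L, J → H (letters move back 2 places in the alphabet).
For the second component, differences are 1, 4, 7, … (increasing by 3 each time): 22, 23, 27, 34, 44, 57 → 73.
Putting it together: H-73.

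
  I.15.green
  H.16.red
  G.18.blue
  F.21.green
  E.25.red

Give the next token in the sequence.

D.30.blue

Letter — letters move back 1 place in the alphabet: I, H, G, F, E → D.
For the second component, differences are 1, 2, 3, … (increasing by 1 each time): 15, 16, 18, 21, 25 → 30.
Colour: repeats green → red → blue; green, red, blue, green, red → blue.
Putting it together: D.30.blue.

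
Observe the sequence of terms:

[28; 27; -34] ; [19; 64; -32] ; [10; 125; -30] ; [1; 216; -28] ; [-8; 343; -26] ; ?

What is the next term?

[-17; 512; -24]

First value: −9 each step; 28, 19, 10, 1, -8 → -17.
For the second value, perfect cubes: 3³, 4³, 5³, …: 27, 64, 125, 216, 343 → 512.
For the third value, +2 each step: -34, -32, -30, -28, -26 → -24.
So the next term is [-17; 512; -24].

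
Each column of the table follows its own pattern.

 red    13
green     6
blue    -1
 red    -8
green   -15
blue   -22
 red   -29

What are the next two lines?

green  -36; blue  -43

Colour — repeats red → green → blue: red, green, blue, red, green, blue, red → green → blue.
For the second component, −7 each step: 13, 6, -1, -8, -15, -22, -29 → -36 → -43.
So the next two lines are green  -36 and blue  -43.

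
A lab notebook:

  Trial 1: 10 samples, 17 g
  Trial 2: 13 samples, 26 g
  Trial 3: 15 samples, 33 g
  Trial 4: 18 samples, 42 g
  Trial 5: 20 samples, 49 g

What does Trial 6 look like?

For the samples, alternating steps +3, +2, +3, +2, …: 10, 13, 15, 18, 20 → 23.
G — alternating steps +9, +7, +9, +7, …: 17, 26, 33, 42, 49 → 58.
Putting it together: 23 samples, 58 g.

23 samples, 58 g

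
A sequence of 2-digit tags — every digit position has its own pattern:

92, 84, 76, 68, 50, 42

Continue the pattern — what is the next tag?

For the first digit, −1 each step, mod 10: 9, 8, 7, 6, 5, 4 → 3.
For the second digit, +2 each step, mod 10: 2, 4, 6, 8, 0, 2 → 4.
Combining the parts gives 34.

34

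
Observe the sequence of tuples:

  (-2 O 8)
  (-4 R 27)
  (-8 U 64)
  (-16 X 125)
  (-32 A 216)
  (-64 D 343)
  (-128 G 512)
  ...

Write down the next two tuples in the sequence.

First entry: -2, -4, -8, -16, -32, -64, -128 → -256 → -512 (×2 each step).
Letter: O, R, U, X, A, D, G → J → M (letters move forward 3 places in the alphabet, wrapping Z→A).
For the third entry, perfect cubes: 2³, 3³, 4³, …: 8, 27, 64, 125, 216, 343, 512 → 729 → 1000.
So the next two tuples are (-256 J 729) and (-512 M 1000).

(-256 J 729), (-512 M 1000)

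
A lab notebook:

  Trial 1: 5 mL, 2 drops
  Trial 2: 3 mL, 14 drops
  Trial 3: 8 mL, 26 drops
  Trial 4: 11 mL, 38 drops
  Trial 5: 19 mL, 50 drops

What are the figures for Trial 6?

30 mL, 62 drops

ML: each term is the sum of the two before it, so 5, 3, 8, 11, 19 → 30.
Drops: 2, 14, 26, 38, 50 → 62 (+12 each step).
So the next line is 30 mL, 62 drops.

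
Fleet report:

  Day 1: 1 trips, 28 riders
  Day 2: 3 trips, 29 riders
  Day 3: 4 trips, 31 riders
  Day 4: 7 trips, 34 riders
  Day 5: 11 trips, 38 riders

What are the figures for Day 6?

Trips — each term is the sum of the two before it: 1, 3, 4, 7, 11 → 18.
Riders: differences are 1, 2, 3, … (increasing by 1 each time), so 28, 29, 31, 34, 38 → 43.
So the next row is 18 trips, 43 riders.

18 trips, 43 riders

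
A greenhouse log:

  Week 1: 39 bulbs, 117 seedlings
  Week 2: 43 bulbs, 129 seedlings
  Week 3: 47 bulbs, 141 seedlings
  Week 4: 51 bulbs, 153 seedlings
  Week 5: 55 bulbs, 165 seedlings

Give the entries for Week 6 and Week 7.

Bulbs: 39, 43, 47, 51, 55 → 59 → 63 (+4 each step).
Seedlings goes 117, 129, 141, 153, 165 → 177 → 189 (always 3 × the bulbs).
So the next two rows are 59 bulbs, 177 seedlings and 63 bulbs, 189 seedlings.

59 bulbs, 177 seedlings; 63 bulbs, 189 seedlings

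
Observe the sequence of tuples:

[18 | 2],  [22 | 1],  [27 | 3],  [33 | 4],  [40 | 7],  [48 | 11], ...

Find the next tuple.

First entry: 18, 22, 27, 33, 40, 48 → 57 (differences are 4, 5, 6, … (increasing by 1 each time)).
Second entry: each term is the sum of the two before it, so 2, 1, 3, 4, 7, 11 → 18.
Putting it together: [57 | 18].

[57 | 18]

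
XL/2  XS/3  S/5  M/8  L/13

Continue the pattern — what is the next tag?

XL/21

Size goes XL, XS, S, M, L → XL (runs through clothing sizes XS→XL).
Second component: each term is the sum of the two before it; 2, 3, 5, 8, 13 → 21.
Putting it together: XL/21.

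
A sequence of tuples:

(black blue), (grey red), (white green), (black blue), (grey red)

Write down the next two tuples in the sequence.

(white green), (black blue)

Shade: black, grey, white, black, grey → white → black (repeats black → grey → white).
Colour — repeats blue → red → green: blue, red, green, blue, red → green → blue.
So the next two tuples are (white green) and (black blue).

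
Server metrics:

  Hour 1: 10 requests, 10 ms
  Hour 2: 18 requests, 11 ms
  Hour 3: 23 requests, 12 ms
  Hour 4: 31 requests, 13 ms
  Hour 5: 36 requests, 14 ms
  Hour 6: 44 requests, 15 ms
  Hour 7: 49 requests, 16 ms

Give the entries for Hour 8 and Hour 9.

57 requests, 17 ms; 62 requests, 18 ms

Requests: alternating steps +8, +5, +8, +5, …, so 10, 18, 23, 31, 36, 44, 49 → 57 → 62.
Ms: +1 each step, so 10, 11, 12, 13, 14, 15, 16 → 17 → 18.
Putting the parts together: 57 requests, 17 ms and then 62 requests, 18 ms.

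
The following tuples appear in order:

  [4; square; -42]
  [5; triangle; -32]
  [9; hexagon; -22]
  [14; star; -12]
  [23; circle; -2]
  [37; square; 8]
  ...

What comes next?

[60; triangle; 18]

First entry: each term is the sum of the two before it; 4, 5, 9, 14, 23, 37 → 60.
For the shape, repeats square → triangle → hexagon → star → circle: square, triangle, hexagon, star, circle, square → triangle.
For the third entry, +10 each step: -42, -32, -22, -12, -2, 8 → 18.
Combining the parts gives [60; triangle; 18].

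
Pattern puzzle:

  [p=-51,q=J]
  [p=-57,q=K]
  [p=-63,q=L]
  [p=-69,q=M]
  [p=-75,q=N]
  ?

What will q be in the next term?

O

Q — letters move forward 1 place in the alphabet: J, K, L, M, N → O.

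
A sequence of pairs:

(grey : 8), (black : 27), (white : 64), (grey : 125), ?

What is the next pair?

(black : 216)

Shade goes grey, black, white, grey → black (repeats grey → black → white).
Second part — perfect cubes: 2³, 3³, 4³, …: 8, 27, 64, 125 → 216.
Combining the parts gives (black : 216).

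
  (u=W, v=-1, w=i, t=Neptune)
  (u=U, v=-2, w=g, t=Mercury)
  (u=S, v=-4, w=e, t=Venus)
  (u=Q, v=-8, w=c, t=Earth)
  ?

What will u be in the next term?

U: letters move back 2 places in the alphabet, so W, U, S, Q → O.

O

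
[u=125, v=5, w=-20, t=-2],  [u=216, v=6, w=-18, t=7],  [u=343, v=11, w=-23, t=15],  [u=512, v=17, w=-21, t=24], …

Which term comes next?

U: 125, 216, 343, 512 → 729 (perfect cubes: 5³, 6³, 7³, …).
For the v, each term is the sum of the two before it: 5, 6, 11, 17 → 28.
W: -20, -18, -23, -21 → -26 (alternating steps +2, −5, +2, −5, …).
T: -2, 7, 15, 24 → 32 (alternating steps +9, +8, +9, +8, …).
Combining the parts gives [u=729, v=28, w=-26, t=32].

[u=729, v=28, w=-26, t=32]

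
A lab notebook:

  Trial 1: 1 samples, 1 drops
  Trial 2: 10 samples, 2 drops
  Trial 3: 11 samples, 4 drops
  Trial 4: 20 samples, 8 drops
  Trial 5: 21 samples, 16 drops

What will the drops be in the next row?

32

Samples goes 1, 10, 11, 20, 21 → 30 (alternating steps +9, +1, +9, +1, …).
Drops: 1, 2, 4, 8, 16 → 32 (×2 each step).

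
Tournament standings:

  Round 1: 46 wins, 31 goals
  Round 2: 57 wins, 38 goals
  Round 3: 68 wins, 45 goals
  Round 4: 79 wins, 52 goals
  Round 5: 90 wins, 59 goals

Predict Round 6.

101 wins, 66 goals

For the wins, +11 each step: 46, 57, 68, 79, 90 → 101.
Goals goes 31, 38, 45, 52, 59 → 66 (+7 each step).
Combining the parts gives 101 wins, 66 goals.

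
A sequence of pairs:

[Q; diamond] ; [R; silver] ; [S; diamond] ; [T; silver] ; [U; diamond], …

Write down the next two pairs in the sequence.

[V; silver], [W; diamond]

For the letter, letters move forward 1 place in the alphabet: Q, R, S, T, U → V → W.
Rank: alternates diamond ↔ silver, so diamond, silver, diamond, silver, diamond → silver → diamond.
So the next two pairs are [V; silver] and [W; diamond].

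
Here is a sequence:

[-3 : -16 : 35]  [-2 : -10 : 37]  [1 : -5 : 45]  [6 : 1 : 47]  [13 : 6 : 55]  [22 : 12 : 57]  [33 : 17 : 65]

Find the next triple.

[46 : 23 : 67]

For the first value, differences are 1, 3, 5, … (increasing by 2 each time): -3, -2, 1, 6, 13, 22, 33 → 46.
For the second value, alternating steps +6, +5, +6, +5, …: -16, -10, -5, 1, 6, 12, 17 → 23.
Third value: 35, 37, 45, 47, 55, 57, 65 → 67 (alternating steps +2, +8, +2, +8, …).
Putting it together: [46 : 23 : 67].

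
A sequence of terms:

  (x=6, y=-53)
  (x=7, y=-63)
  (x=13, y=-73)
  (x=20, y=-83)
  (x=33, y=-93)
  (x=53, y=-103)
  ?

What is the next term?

(x=86, y=-113)

X: each term is the sum of the two before it, so 6, 7, 13, 20, 33, 53 → 86.
Y — −10 each step: -53, -63, -73, -83, -93, -103 → -113.
So the next term is (x=86, y=-113).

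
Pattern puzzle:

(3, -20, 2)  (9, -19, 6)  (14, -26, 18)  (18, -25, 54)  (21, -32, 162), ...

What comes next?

For the first component, differences are 6, 5, 4, … (decreasing by 1 each time): 3, 9, 14, 18, 21 → 23.
Second component — alternating steps +1, −7, +1, −7, …: -20, -19, -26, -25, -32 → -31.
Third component: ×3 each step; 2, 6, 18, 54, 162 → 486.
Combining the parts gives (23, -31, 486).

(23, -31, 486)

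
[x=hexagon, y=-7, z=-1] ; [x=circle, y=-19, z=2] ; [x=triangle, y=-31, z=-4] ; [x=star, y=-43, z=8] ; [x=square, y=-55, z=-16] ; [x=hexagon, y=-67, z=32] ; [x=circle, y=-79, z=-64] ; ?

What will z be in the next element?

X: repeats hexagon → circle → triangle → star → square, so hexagon, circle, triangle, star, square, hexagon, circle → triangle.
Y goes -7, -19, -31, -43, -55, -67, -79 → -91 (−12 each step).
Z: ×(-2) each step, so -1, 2, -4, 8, -16, 32, -64 → 128.

128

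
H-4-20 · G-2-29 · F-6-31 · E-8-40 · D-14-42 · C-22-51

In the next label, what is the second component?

36

Second component — each term is the sum of the two before it: 4, 2, 6, 8, 14, 22 → 36.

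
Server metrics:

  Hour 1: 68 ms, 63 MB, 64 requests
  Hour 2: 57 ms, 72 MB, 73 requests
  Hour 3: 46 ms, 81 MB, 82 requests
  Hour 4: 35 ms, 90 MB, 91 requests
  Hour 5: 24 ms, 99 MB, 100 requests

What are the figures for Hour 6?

13 ms, 108 MB, 109 requests

For the ms, −11 each step: 68, 57, 46, 35, 24 → 13.
MB: 63, 72, 81, 90, 99 → 108 (+9 each step).
Requests goes 64, 73, 82, 91, 100 → 109 (always 1 more than the MB).
Putting it together: 13 ms, 108 MB, 109 requests.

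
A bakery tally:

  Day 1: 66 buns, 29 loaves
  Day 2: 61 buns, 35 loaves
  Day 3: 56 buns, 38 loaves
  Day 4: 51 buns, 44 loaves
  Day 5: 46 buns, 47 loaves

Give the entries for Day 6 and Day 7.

Buns goes 66, 61, 56, 51, 46 → 41 → 36 (−5 each step).
Loaves: alternating steps +6, +3, +6, +3, …; 29, 35, 38, 44, 47 → 53 → 56.
Putting the parts together: 41 buns, 53 loaves and then 36 buns, 56 loaves.

41 buns, 53 loaves; 36 buns, 56 loaves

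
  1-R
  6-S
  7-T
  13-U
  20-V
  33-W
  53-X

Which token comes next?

86-Y

First component: 1, 6, 7, 13, 20, 33, 53 → 86 (each term is the sum of the two before it).
Letter goes R, S, T, U, V, W, X → Y (letters move forward 1 place in the alphabet).
So the next token is 86-Y.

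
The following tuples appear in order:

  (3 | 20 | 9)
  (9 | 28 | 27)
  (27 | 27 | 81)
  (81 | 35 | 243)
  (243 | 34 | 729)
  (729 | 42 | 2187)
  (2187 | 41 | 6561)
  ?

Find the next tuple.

For the first component, ×3 each step: 3, 9, 27, 81, 243, 729, 2187 → 6561.
For the second component, alternating steps +8, −1, +8, −1, …: 20, 28, 27, 35, 34, 42, 41 → 49.
For the third component, always 3 × the first component: 9, 27, 81, 243, 729, 2187, 6561 → 19683.
So the next tuple is (6561 | 49 | 19683).

(6561 | 49 | 19683)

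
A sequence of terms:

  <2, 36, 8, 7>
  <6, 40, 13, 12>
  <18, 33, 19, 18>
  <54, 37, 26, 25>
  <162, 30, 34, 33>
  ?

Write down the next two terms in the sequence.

<486, 34, 43, 42>, <1458, 27, 53, 52>

First component: ×3 each step, so 2, 6, 18, 54, 162 → 486 → 1458.
Second component: 36, 40, 33, 37, 30 → 34 → 27 (alternating steps +4, −7, +4, −7, …).
For the third component, differences are 5, 6, 7, … (increasing by 1 each time): 8, 13, 19, 26, 34 → 43 → 53.
Fourth component: always 1 less than the third component, so 7, 12, 18, 25, 33 → 42 → 52.
Putting the parts together: <486, 34, 43, 42> and then <1458, 27, 53, 52>.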